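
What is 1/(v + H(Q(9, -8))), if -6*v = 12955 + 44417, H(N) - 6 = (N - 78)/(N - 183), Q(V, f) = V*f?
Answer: -17/162442 ≈ -0.00010465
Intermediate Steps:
H(N) = 6 + (-78 + N)/(-183 + N) (H(N) = 6 + (N - 78)/(N - 183) = 6 + (-78 + N)/(-183 + N))
v = -9562 (v = -(12955 + 44417)/6 = -⅙*57372 = -9562)
1/(v + H(Q(9, -8))) = 1/(-9562 + 7*(-168 + 9*(-8))/(-183 + 9*(-8))) = 1/(-9562 + 7*(-168 - 72)/(-183 - 72)) = 1/(-9562 + 7*(-240)/(-255)) = 1/(-9562 + 7*(-1/255)*(-240)) = 1/(-9562 + 112/17) = 1/(-162442/17) = -17/162442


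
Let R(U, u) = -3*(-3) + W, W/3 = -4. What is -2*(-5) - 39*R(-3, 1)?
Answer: 127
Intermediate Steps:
W = -12 (W = 3*(-4) = -12)
R(U, u) = -3 (R(U, u) = -3*(-3) - 12 = 9 - 12 = -3)
-2*(-5) - 39*R(-3, 1) = -2*(-5) - 39*(-3) = 10 + 117 = 127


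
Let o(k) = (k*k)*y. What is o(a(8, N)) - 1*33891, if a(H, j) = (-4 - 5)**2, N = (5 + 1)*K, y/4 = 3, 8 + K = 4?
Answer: 44841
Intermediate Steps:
K = -4 (K = -8 + 4 = -4)
y = 12 (y = 4*3 = 12)
N = -24 (N = (5 + 1)*(-4) = 6*(-4) = -24)
a(H, j) = 81 (a(H, j) = (-9)**2 = 81)
o(k) = 12*k**2 (o(k) = (k*k)*12 = k**2*12 = 12*k**2)
o(a(8, N)) - 1*33891 = 12*81**2 - 1*33891 = 12*6561 - 33891 = 78732 - 33891 = 44841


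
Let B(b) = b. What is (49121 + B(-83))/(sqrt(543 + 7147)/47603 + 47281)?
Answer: 1751325191270002634/1688576336074816853 - 778118638*sqrt(7690)/1688576336074816853 ≈ 1.0372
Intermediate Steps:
(49121 + B(-83))/(sqrt(543 + 7147)/47603 + 47281) = (49121 - 83)/(sqrt(543 + 7147)/47603 + 47281) = 49038/(sqrt(7690)*(1/47603) + 47281) = 49038/(sqrt(7690)/47603 + 47281) = 49038/(47281 + sqrt(7690)/47603)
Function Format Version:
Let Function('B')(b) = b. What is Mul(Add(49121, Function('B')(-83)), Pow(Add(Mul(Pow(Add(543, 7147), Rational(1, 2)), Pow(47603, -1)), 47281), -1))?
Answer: Add(Rational(1751325191270002634, 1688576336074816853), Mul(Rational(-778118638, 1688576336074816853), Pow(7690, Rational(1, 2)))) ≈ 1.0372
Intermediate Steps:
Mul(Add(49121, Function('B')(-83)), Pow(Add(Mul(Pow(Add(543, 7147), Rational(1, 2)), Pow(47603, -1)), 47281), -1)) = Mul(Add(49121, -83), Pow(Add(Mul(Pow(Add(543, 7147), Rational(1, 2)), Pow(47603, -1)), 47281), -1)) = Mul(49038, Pow(Add(Mul(Pow(7690, Rational(1, 2)), Rational(1, 47603)), 47281), -1)) = Mul(49038, Pow(Add(Mul(Rational(1, 47603), Pow(7690, Rational(1, 2))), 47281), -1)) = Mul(49038, Pow(Add(47281, Mul(Rational(1, 47603), Pow(7690, Rational(1, 2)))), -1))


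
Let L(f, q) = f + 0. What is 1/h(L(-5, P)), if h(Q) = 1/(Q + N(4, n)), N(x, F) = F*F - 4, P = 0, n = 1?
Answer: -8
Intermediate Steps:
L(f, q) = f
N(x, F) = -4 + F² (N(x, F) = F² - 4 = -4 + F²)
h(Q) = 1/(-3 + Q) (h(Q) = 1/(Q + (-4 + 1²)) = 1/(Q + (-4 + 1)) = 1/(Q - 3) = 1/(-3 + Q))
1/h(L(-5, P)) = 1/(1/(-3 - 5)) = 1/(1/(-8)) = 1/(-⅛) = -8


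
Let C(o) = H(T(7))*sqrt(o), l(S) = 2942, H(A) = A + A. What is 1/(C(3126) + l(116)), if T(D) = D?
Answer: 1471/4021334 - 7*sqrt(3126)/4021334 ≈ 0.00026847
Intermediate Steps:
H(A) = 2*A
C(o) = 14*sqrt(o) (C(o) = (2*7)*sqrt(o) = 14*sqrt(o))
1/(C(3126) + l(116)) = 1/(14*sqrt(3126) + 2942) = 1/(2942 + 14*sqrt(3126))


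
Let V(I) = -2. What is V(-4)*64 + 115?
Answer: -13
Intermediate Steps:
V(-4)*64 + 115 = -2*64 + 115 = -128 + 115 = -13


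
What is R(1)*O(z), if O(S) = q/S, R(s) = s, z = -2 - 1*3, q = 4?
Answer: -4/5 ≈ -0.80000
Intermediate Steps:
z = -5 (z = -2 - 3 = -5)
O(S) = 4/S
R(1)*O(z) = 1*(4/(-5)) = 1*(4*(-1/5)) = 1*(-4/5) = -4/5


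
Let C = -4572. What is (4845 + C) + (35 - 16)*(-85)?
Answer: -1342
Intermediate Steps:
(4845 + C) + (35 - 16)*(-85) = (4845 - 4572) + (35 - 16)*(-85) = 273 + 19*(-85) = 273 - 1615 = -1342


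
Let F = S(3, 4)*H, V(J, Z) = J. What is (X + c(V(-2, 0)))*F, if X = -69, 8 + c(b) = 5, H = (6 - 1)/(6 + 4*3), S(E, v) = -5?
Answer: 100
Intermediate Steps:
H = 5/18 (H = 5/(6 + 12) = 5/18 ≈ 0.27778)
c(b) = -3 (c(b) = -8 + 5 = -3)
F = -25/18 (F = -5*5/18 = -25/18 ≈ -1.3889)
(X + c(V(-2, 0)))*F = (-69 - 3)*(-25/18) = -72*(-25/18) = 100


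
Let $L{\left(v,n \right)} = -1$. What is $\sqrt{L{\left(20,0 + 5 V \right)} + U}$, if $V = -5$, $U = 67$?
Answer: $\sqrt{66} \approx 8.124$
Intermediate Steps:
$\sqrt{L{\left(20,0 + 5 V \right)} + U} = \sqrt{-1 + 67} = \sqrt{66}$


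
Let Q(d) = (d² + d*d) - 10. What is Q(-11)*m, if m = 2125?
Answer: 493000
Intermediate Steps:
Q(d) = -10 + 2*d² (Q(d) = (d² + d²) - 10 = 2*d² - 10 = -10 + 2*d²)
Q(-11)*m = (-10 + 2*(-11)²)*2125 = (-10 + 2*121)*2125 = (-10 + 242)*2125 = 232*2125 = 493000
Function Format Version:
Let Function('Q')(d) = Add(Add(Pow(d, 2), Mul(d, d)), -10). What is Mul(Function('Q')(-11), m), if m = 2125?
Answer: 493000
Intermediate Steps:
Function('Q')(d) = Add(-10, Mul(2, Pow(d, 2))) (Function('Q')(d) = Add(Add(Pow(d, 2), Pow(d, 2)), -10) = Add(Mul(2, Pow(d, 2)), -10) = Add(-10, Mul(2, Pow(d, 2))))
Mul(Function('Q')(-11), m) = Mul(Add(-10, Mul(2, Pow(-11, 2))), 2125) = Mul(Add(-10, Mul(2, 121)), 2125) = Mul(Add(-10, 242), 2125) = Mul(232, 2125) = 493000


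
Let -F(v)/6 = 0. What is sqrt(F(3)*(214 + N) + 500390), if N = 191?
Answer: sqrt(500390) ≈ 707.38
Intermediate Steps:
F(v) = 0 (F(v) = -6*0 = 0)
sqrt(F(3)*(214 + N) + 500390) = sqrt(0*(214 + 191) + 500390) = sqrt(0*405 + 500390) = sqrt(0 + 500390) = sqrt(500390)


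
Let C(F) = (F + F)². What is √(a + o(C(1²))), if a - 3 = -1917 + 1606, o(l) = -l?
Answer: 2*I*√78 ≈ 17.664*I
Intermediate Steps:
C(F) = 4*F² (C(F) = (2*F)² = 4*F²)
a = -308 (a = 3 + (-1917 + 1606) = 3 - 311 = -308)
√(a + o(C(1²))) = √(-308 - 4*(1²)²) = √(-308 - 4*1²) = √(-308 - 4) = √(-312) = 2*I*√78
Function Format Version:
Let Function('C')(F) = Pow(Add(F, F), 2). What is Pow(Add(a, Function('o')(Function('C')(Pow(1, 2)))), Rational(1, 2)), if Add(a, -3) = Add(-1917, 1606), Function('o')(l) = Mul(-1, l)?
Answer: Mul(2, I, Pow(78, Rational(1, 2))) ≈ Mul(17.664, I)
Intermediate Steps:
Function('C')(F) = Mul(4, Pow(F, 2)) (Function('C')(F) = Pow(Mul(2, F), 2) = Mul(4, Pow(F, 2)))
a = -308 (a = Add(3, Add(-1917, 1606)) = Add(3, -311) = -308)
Pow(Add(a, Function('o')(Function('C')(Pow(1, 2)))), Rational(1, 2)) = Pow(Add(-308, Mul(-1, Mul(4, Pow(Pow(1, 2), 2)))), Rational(1, 2)) = Pow(Add(-308, Mul(-1, Mul(4, Pow(1, 2)))), Rational(1, 2)) = Pow(Add(-308, Mul(-1, Mul(4, 1))), Rational(1, 2)) = Pow(Add(-308, Mul(-1, 4)), Rational(1, 2)) = Pow(Add(-308, -4), Rational(1, 2)) = Pow(-312, Rational(1, 2)) = Mul(2, I, Pow(78, Rational(1, 2)))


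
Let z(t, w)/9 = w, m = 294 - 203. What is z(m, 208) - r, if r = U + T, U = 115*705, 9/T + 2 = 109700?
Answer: -2896136901/36566 ≈ -79203.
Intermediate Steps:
T = 3/36566 (T = 9/(-2 + 109700) = 9/109698 = 9*(1/109698) = 3/36566 ≈ 8.2043e-5)
U = 81075
m = 91
z(t, w) = 9*w
r = 2964588453/36566 (r = 81075 + 3/36566 = 2964588453/36566 ≈ 81075.)
z(m, 208) - r = 9*208 - 1*2964588453/36566 = 1872 - 2964588453/36566 = -2896136901/36566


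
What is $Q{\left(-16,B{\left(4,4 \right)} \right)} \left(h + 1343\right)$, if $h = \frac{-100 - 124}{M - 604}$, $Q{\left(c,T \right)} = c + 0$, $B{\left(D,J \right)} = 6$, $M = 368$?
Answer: $- \frac{1268688}{59} \approx -21503.0$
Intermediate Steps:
$Q{\left(c,T \right)} = c$
$h = \frac{56}{59}$ ($h = \frac{-100 - 124}{368 - 604} = - \frac{224}{-236} = \left(-224\right) \left(- \frac{1}{236}\right) = \frac{56}{59} \approx 0.94915$)
$Q{\left(-16,B{\left(4,4 \right)} \right)} \left(h + 1343\right) = - 16 \left(\frac{56}{59} + 1343\right) = \left(-16\right) \frac{79293}{59} = - \frac{1268688}{59}$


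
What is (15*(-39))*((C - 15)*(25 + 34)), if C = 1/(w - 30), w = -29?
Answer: 518310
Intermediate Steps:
C = -1/59 (C = 1/(-29 - 30) = 1/(-59) = -1/59 ≈ -0.016949)
(15*(-39))*((C - 15)*(25 + 34)) = (15*(-39))*((-1/59 - 15)*(25 + 34)) = -(-518310)*59/59 = -585*(-886) = 518310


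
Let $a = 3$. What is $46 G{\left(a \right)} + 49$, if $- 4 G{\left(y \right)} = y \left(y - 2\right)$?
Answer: $\frac{29}{2} \approx 14.5$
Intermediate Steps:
$G{\left(y \right)} = - \frac{y \left(-2 + y\right)}{4}$ ($G{\left(y \right)} = - \frac{y \left(y - 2\right)}{4} = - \frac{y \left(-2 + y\right)}{4}$)
$46 G{\left(a \right)} + 49 = 46 \cdot \frac{1}{4} \cdot 3 \left(2 - 3\right) + 49 = 46 \cdot \frac{1}{4} \cdot 3 \left(-1\right) + 49 = 46 \left(- \frac{3}{4}\right) + 49 = - \frac{69}{2} + 49 = \frac{29}{2}$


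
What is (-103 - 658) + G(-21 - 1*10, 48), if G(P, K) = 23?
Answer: -738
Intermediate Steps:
(-103 - 658) + G(-21 - 1*10, 48) = (-103 - 658) + 23 = -761 + 23 = -738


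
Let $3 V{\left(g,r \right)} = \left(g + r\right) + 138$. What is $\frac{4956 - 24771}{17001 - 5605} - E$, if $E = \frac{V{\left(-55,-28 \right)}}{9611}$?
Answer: $- \frac{81707525}{46940124} \approx -1.7407$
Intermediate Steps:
$V{\left(g,r \right)} = 46 + \frac{g}{3} + \frac{r}{3}$ ($V{\left(g,r \right)} = \frac{\left(g + r\right) + 138}{3} = \frac{138 + g + r}{3} = 46 + \frac{g}{3} + \frac{r}{3}$)
$E = \frac{55}{28833}$ ($E = \frac{46 + \frac{1}{3} \left(-55\right) + \frac{1}{3} \left(-28\right)}{9611} = \left(46 - \frac{55}{3} - \frac{28}{3}\right) \frac{1}{9611} = \frac{55}{3} \cdot \frac{1}{9611} = \frac{55}{28833} \approx 0.0019075$)
$\frac{4956 - 24771}{17001 - 5605} - E = \frac{4956 - 24771}{17001 - 5605} - \frac{55}{28833} = - \frac{19815}{11396} - \frac{55}{28833} = - \frac{81707525}{46940124}$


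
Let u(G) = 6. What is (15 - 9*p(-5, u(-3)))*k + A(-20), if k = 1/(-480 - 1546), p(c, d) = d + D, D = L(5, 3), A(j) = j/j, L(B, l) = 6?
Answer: 2119/2026 ≈ 1.0459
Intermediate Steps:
A(j) = 1
D = 6
p(c, d) = 6 + d (p(c, d) = d + 6 = 6 + d)
k = -1/2026 (k = 1/(-2026) = -1/2026 ≈ -0.00049358)
(15 - 9*p(-5, u(-3)))*k + A(-20) = (15 - 9*(6 + 6))*(-1/2026) + 1 = (15 - 9*12)*(-1/2026) + 1 = (15 - 108)*(-1/2026) + 1 = -93*(-1/2026) + 1 = 93/2026 + 1 = 2119/2026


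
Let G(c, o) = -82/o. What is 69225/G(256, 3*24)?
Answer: -2492100/41 ≈ -60783.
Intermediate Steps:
69225/G(256, 3*24) = 69225/((-82/(3*24))) = 69225/((-82/72)) = 69225/((-82*1/72)) = 69225/(-41/36) = 69225*(-36/41) = -2492100/41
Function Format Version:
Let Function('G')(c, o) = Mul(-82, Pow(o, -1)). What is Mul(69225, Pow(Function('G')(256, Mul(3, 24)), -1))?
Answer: Rational(-2492100, 41) ≈ -60783.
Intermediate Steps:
Mul(69225, Pow(Function('G')(256, Mul(3, 24)), -1)) = Mul(69225, Pow(Mul(-82, Pow(Mul(3, 24), -1)), -1)) = Mul(69225, Pow(Mul(-82, Pow(72, -1)), -1)) = Mul(69225, Pow(Mul(-82, Rational(1, 72)), -1)) = Mul(69225, Pow(Rational(-41, 36), -1)) = Mul(69225, Rational(-36, 41)) = Rational(-2492100, 41)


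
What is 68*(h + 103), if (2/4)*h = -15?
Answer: 4964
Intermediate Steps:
h = -30 (h = 2*(-15) = -30)
68*(h + 103) = 68*(-30 + 103) = 68*73 = 4964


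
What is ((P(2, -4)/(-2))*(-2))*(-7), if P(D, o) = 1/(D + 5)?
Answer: -1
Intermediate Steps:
P(D, o) = 1/(5 + D)
((P(2, -4)/(-2))*(-2))*(-7) = ((1/((5 + 2)*(-2)))*(-2))*(-7) = ((-½/7)*(-2))*(-7) = (((⅐)*(-½))*(-2))*(-7) = -1/14*(-2)*(-7) = (⅐)*(-7) = -1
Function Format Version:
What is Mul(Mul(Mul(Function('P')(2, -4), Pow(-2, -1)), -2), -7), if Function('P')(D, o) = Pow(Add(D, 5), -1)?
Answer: -1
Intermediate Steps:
Function('P')(D, o) = Pow(Add(5, D), -1)
Mul(Mul(Mul(Function('P')(2, -4), Pow(-2, -1)), -2), -7) = Mul(Mul(Mul(Pow(Add(5, 2), -1), Pow(-2, -1)), -2), -7) = Mul(Mul(Mul(Pow(7, -1), Rational(-1, 2)), -2), -7) = Mul(Mul(Mul(Rational(1, 7), Rational(-1, 2)), -2), -7) = Mul(Mul(Rational(-1, 14), -2), -7) = Mul(Rational(1, 7), -7) = -1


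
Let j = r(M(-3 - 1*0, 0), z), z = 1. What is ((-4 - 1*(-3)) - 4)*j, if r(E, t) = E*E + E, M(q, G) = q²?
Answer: -450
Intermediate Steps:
r(E, t) = E + E² (r(E, t) = E² + E = E + E²)
j = 90 (j = (-3 - 1*0)²*(1 + (-3 - 1*0)²) = (-3 + 0)²*(1 + (-3 + 0)²) = (-3)²*(1 + (-3)²) = 9*(1 + 9) = 9*10 = 90)
((-4 - 1*(-3)) - 4)*j = ((-4 - 1*(-3)) - 4)*90 = ((-4 + 3) - 4)*90 = (-1 - 4)*90 = -5*90 = -450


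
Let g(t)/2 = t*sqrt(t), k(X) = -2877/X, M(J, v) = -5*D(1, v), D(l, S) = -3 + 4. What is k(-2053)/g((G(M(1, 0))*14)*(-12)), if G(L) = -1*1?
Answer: 137*sqrt(42)/2759232 ≈ 0.00032178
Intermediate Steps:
D(l, S) = 1
M(J, v) = -5 (M(J, v) = -5*1 = -5)
G(L) = -1
g(t) = 2*t**(3/2) (g(t) = 2*(t*sqrt(t)) = 2*t**(3/2))
k(-2053)/g((G(M(1, 0))*14)*(-12)) = (-2877/(-2053))/((2*(-1*14*(-12))**(3/2))) = (-2877*(-1/2053))/((2*(-14*(-12))**(3/2))) = 2877/(2053*((2*168**(3/2)))) = 2877/(2053*((2*(336*sqrt(42))))) = 2877/(2053*((672*sqrt(42)))) = 2877*(sqrt(42)/28224)/2053 = 137*sqrt(42)/2759232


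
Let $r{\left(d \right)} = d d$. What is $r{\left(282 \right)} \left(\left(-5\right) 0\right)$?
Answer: $0$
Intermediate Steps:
$r{\left(d \right)} = d^{2}$
$r{\left(282 \right)} \left(\left(-5\right) 0\right) = 282^{2} \left(\left(-5\right) 0\right) = 79524 \cdot 0 = 0$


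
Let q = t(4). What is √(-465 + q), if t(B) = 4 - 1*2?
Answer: I*√463 ≈ 21.517*I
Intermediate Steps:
t(B) = 2 (t(B) = 4 - 2 = 2)
q = 2
√(-465 + q) = √(-465 + 2) = √(-463) = I*√463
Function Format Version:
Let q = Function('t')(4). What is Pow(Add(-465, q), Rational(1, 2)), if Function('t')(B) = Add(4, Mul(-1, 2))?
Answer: Mul(I, Pow(463, Rational(1, 2))) ≈ Mul(21.517, I)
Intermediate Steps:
Function('t')(B) = 2 (Function('t')(B) = Add(4, -2) = 2)
q = 2
Pow(Add(-465, q), Rational(1, 2)) = Pow(Add(-465, 2), Rational(1, 2)) = Pow(-463, Rational(1, 2)) = Mul(I, Pow(463, Rational(1, 2)))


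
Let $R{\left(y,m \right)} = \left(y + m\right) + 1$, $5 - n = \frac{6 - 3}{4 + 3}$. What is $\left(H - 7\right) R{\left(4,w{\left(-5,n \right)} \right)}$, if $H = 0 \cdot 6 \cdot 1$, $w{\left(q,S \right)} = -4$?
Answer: $-7$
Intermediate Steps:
$n = \frac{32}{7}$ ($n = 5 - \frac{6 - 3}{4 + 3} = 5 - \frac{3}{7} = \frac{32}{7} \approx 4.5714$)
$R{\left(y,m \right)} = 1 + m + y$ ($R{\left(y,m \right)} = \left(m + y\right) + 1 = 1 + m + y$)
$H = 0$ ($H = 0 \cdot 1 = 0$)
$\left(H - 7\right) R{\left(4,w{\left(-5,n \right)} \right)} = \left(0 - 7\right) \left(1 - 4 + 4\right) = \left(-7\right) 1 = -7$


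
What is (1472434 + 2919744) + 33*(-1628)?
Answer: 4338454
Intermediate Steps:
(1472434 + 2919744) + 33*(-1628) = 4392178 - 53724 = 4338454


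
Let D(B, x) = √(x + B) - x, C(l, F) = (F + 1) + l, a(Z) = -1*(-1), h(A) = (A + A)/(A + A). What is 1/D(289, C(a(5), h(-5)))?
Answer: 3/283 + 2*√73/283 ≈ 0.070982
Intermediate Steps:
h(A) = 1 (h(A) = (2*A)/((2*A)) = (2*A)*(1/(2*A)) = 1)
a(Z) = 1
C(l, F) = 1 + F + l (C(l, F) = (1 + F) + l = 1 + F + l)
D(B, x) = √(B + x) - x
1/D(289, C(a(5), h(-5))) = 1/(√(289 + (1 + 1 + 1)) - (1 + 1 + 1)) = 1/(√(289 + 3) - 1*3) = 1/(√292 - 3) = 1/(2*√73 - 3) = 1/(-3 + 2*√73)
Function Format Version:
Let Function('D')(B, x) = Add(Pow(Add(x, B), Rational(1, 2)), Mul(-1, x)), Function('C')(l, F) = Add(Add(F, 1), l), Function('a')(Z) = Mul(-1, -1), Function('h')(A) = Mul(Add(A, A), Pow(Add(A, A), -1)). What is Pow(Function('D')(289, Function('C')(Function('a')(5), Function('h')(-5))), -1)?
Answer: Add(Rational(3, 283), Mul(Rational(2, 283), Pow(73, Rational(1, 2)))) ≈ 0.070982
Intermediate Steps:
Function('h')(A) = 1 (Function('h')(A) = Mul(Mul(2, A), Pow(Mul(2, A), -1)) = Mul(Mul(2, A), Mul(Rational(1, 2), Pow(A, -1))) = 1)
Function('a')(Z) = 1
Function('C')(l, F) = Add(1, F, l) (Function('C')(l, F) = Add(Add(1, F), l) = Add(1, F, l))
Function('D')(B, x) = Add(Pow(Add(B, x), Rational(1, 2)), Mul(-1, x))
Pow(Function('D')(289, Function('C')(Function('a')(5), Function('h')(-5))), -1) = Pow(Add(Pow(Add(289, Add(1, 1, 1)), Rational(1, 2)), Mul(-1, Add(1, 1, 1))), -1) = Pow(Add(Pow(Add(289, 3), Rational(1, 2)), Mul(-1, 3)), -1) = Pow(Add(Pow(292, Rational(1, 2)), -3), -1) = Pow(Add(Mul(2, Pow(73, Rational(1, 2))), -3), -1) = Pow(Add(-3, Mul(2, Pow(73, Rational(1, 2)))), -1)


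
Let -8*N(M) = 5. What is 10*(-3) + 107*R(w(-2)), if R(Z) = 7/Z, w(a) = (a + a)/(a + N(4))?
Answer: 14769/32 ≈ 461.53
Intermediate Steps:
N(M) = -5/8 (N(M) = -1/8*5 = -5/8)
w(a) = 2*a/(-5/8 + a) (w(a) = (a + a)/(a - 5/8) = (2*a)/(-5/8 + a) = 2*a/(-5/8 + a))
10*(-3) + 107*R(w(-2)) = 10*(-3) + 107*(7/((16*(-2)/(-5 + 8*(-2))))) = -30 + 107*(7/((16*(-2)/(-5 - 16)))) = -30 + 107*(7/((16*(-2)/(-21)))) = -30 + 107*(7/((16*(-2)*(-1/21)))) = -30 + 107*(7/(32/21)) = -30 + 107*(7*(21/32)) = -30 + 107*(147/32) = -30 + 15729/32 = 14769/32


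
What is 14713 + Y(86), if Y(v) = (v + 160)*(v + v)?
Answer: 57025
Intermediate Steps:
Y(v) = 2*v*(160 + v) (Y(v) = (160 + v)*(2*v) = 2*v*(160 + v))
14713 + Y(86) = 14713 + 2*86*(160 + 86) = 14713 + 2*86*246 = 14713 + 42312 = 57025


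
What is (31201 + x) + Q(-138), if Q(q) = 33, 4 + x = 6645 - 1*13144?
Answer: 24731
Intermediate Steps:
x = -6503 (x = -4 + (6645 - 1*13144) = -4 + (6645 - 13144) = -4 - 6499 = -6503)
(31201 + x) + Q(-138) = (31201 - 6503) + 33 = 24698 + 33 = 24731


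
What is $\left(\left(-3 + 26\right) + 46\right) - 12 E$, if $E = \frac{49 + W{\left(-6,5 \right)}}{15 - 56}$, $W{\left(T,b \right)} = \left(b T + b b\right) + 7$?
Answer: $\frac{3441}{41} \approx 83.927$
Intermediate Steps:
$W{\left(T,b \right)} = 7 + b^{2} + T b$ ($W{\left(T,b \right)} = \left(T b + b^{2}\right) + 7 = \left(b^{2} + T b\right) + 7 = 7 + b^{2} + T b$)
$E = - \frac{51}{41}$ ($E = \frac{49 + \left(7 + 5^{2} - 30\right)}{15 - 56} = \frac{49 + \left(7 + 25 - 30\right)}{-41} = \left(49 + 2\right) \left(- \frac{1}{41}\right) = 51 \left(- \frac{1}{41}\right) = - \frac{51}{41} \approx -1.2439$)
$\left(\left(-3 + 26\right) + 46\right) - 12 E = \left(\left(-3 + 26\right) + 46\right) - - \frac{612}{41} = \left(23 + 46\right) + \frac{612}{41} = 69 + \frac{612}{41} = \frac{3441}{41}$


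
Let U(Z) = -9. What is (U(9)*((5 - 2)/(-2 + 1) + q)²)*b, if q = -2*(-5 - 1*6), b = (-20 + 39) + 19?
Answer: -123462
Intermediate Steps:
b = 38 (b = 19 + 19 = 38)
q = 22 (q = -2*(-5 - 6) = -2*(-11) = 22)
(U(9)*((5 - 2)/(-2 + 1) + q)²)*b = -9*((5 - 2)/(-2 + 1) + 22)²*38 = -9*(3/(-1) + 22)²*38 = -9*(3*(-1) + 22)²*38 = -9*(-3 + 22)²*38 = -9*19²*38 = -9*361*38 = -3249*38 = -123462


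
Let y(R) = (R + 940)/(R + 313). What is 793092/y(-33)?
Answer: 222065760/907 ≈ 2.4484e+5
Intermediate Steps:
y(R) = (940 + R)/(313 + R)
793092/y(-33) = 793092/(((940 - 33)/(313 - 33))) = 793092/((907/280)) = 793092/(((1/280)*907)) = 793092/(907/280) = 793092*(280/907) = 222065760/907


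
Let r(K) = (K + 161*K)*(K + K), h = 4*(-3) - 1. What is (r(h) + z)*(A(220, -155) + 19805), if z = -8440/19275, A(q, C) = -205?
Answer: 827444152640/771 ≈ 1.0732e+9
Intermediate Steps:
h = -13 (h = -12 - 1 = -13)
z = -1688/3855 (z = -8440*1/19275 = -1688/3855 ≈ -0.43787)
r(K) = 324*K² (r(K) = (162*K)*(2*K) = 324*K²)
(r(h) + z)*(A(220, -155) + 19805) = (324*(-13)² - 1688/3855)*(-205 + 19805) = (324*169 - 1688/3855)*19600 = (54756 - 1688/3855)*19600 = (211082692/3855)*19600 = 827444152640/771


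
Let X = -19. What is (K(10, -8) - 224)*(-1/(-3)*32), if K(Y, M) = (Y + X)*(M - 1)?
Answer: -4576/3 ≈ -1525.3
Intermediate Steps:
K(Y, M) = (-1 + M)*(-19 + Y) (K(Y, M) = (Y - 19)*(M - 1) = (-19 + Y)*(-1 + M) = (-1 + M)*(-19 + Y))
(K(10, -8) - 224)*(-1/(-3)*32) = ((19 - 1*10 - 19*(-8) - 8*10) - 224)*(-1/(-3)*32) = ((19 - 10 + 152 - 80) - 224)*(-1*(-1/3)*32) = (81 - 224)*((1/3)*32) = -143*32/3 = -4576/3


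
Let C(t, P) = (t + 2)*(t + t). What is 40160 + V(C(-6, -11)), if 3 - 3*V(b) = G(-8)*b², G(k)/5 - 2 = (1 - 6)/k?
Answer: 30081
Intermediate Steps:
C(t, P) = 2*t*(2 + t) (C(t, P) = (2 + t)*(2*t) = 2*t*(2 + t))
G(k) = 10 - 25/k (G(k) = 10 + 5*((1 - 6)/k) = 10 + 5*(-5/k) = 10 - 25/k)
V(b) = 1 - 35*b²/8 (V(b) = 1 - (10 - 25/(-8))*b²/3 = 1 - (10 - 25*(-⅛))*b²/3 = 1 - (10 + 25/8)*b²/3 = 1 - 35*b²/8)
40160 + V(C(-6, -11)) = 40160 + (1 - 35*144*(2 - 6)²/8) = 40160 + (1 - 35*(2*(-6)*(-4))²/8) = 40160 + (1 - 35/8*48²) = 40160 + (1 - 35/8*2304) = 40160 + (1 - 10080) = 40160 - 10079 = 30081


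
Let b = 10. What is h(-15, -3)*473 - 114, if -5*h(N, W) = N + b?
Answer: 359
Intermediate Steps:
h(N, W) = -2 - N/5 (h(N, W) = -(N + 10)/5 = -(10 + N)/5 = -2 - N/5)
h(-15, -3)*473 - 114 = (-2 - 1/5*(-15))*473 - 114 = (-2 + 3)*473 - 114 = 1*473 - 114 = 473 - 114 = 359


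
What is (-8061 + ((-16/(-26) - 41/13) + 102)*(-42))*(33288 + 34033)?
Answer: -10710703779/13 ≈ -8.2390e+8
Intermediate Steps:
(-8061 + ((-16/(-26) - 41/13) + 102)*(-42))*(33288 + 34033) = (-8061 + ((-16*(-1/26) - 41*1/13) + 102)*(-42))*67321 = (-8061 + ((8/13 - 41/13) + 102)*(-42))*67321 = (-8061 + (-33/13 + 102)*(-42))*67321 = (-8061 + (1293/13)*(-42))*67321 = (-8061 - 54306/13)*67321 = -159099/13*67321 = -10710703779/13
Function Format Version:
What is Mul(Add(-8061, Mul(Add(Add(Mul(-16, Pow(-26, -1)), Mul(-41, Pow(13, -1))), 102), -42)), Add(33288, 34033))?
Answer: Rational(-10710703779, 13) ≈ -8.2390e+8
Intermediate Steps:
Mul(Add(-8061, Mul(Add(Add(Mul(-16, Pow(-26, -1)), Mul(-41, Pow(13, -1))), 102), -42)), Add(33288, 34033)) = Mul(Add(-8061, Mul(Add(Add(Mul(-16, Rational(-1, 26)), Mul(-41, Rational(1, 13))), 102), -42)), 67321) = Mul(Add(-8061, Mul(Add(Add(Rational(8, 13), Rational(-41, 13)), 102), -42)), 67321) = Mul(Add(-8061, Mul(Add(Rational(-33, 13), 102), -42)), 67321) = Mul(Add(-8061, Mul(Rational(1293, 13), -42)), 67321) = Mul(Add(-8061, Rational(-54306, 13)), 67321) = Mul(Rational(-159099, 13), 67321) = Rational(-10710703779, 13)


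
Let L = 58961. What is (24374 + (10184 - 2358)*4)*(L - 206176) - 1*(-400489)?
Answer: -8196236281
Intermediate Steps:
(24374 + (10184 - 2358)*4)*(L - 206176) - 1*(-400489) = (24374 + (10184 - 2358)*4)*(58961 - 206176) - 1*(-400489) = (24374 + 7826*4)*(-147215) + 400489 = (24374 + 31304)*(-147215) + 400489 = 55678*(-147215) + 400489 = -8196636770 + 400489 = -8196236281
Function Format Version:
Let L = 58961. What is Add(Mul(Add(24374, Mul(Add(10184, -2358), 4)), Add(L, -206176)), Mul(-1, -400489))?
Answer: -8196236281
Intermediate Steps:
Add(Mul(Add(24374, Mul(Add(10184, -2358), 4)), Add(L, -206176)), Mul(-1, -400489)) = Add(Mul(Add(24374, Mul(Add(10184, -2358), 4)), Add(58961, -206176)), Mul(-1, -400489)) = Add(Mul(Add(24374, Mul(7826, 4)), -147215), 400489) = Add(Mul(Add(24374, 31304), -147215), 400489) = Add(Mul(55678, -147215), 400489) = Add(-8196636770, 400489) = -8196236281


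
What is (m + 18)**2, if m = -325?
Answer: 94249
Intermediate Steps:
(m + 18)**2 = (-325 + 18)**2 = (-307)**2 = 94249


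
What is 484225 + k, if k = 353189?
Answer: 837414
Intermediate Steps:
484225 + k = 484225 + 353189 = 837414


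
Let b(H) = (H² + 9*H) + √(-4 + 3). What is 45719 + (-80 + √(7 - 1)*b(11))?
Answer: 45639 + √6*(220 + I) ≈ 46178.0 + 2.4495*I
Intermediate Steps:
b(H) = I + H² + 9*H (b(H) = (H² + 9*H) + √(-1) = (H² + 9*H) + I = I + H² + 9*H)
45719 + (-80 + √(7 - 1)*b(11)) = 45719 + (-80 + √(7 - 1)*(I + 11² + 9*11)) = 45719 + (-80 + √6*(I + 121 + 99)) = 45719 + (-80 + √6*(220 + I)) = 45639 + √6*(220 + I)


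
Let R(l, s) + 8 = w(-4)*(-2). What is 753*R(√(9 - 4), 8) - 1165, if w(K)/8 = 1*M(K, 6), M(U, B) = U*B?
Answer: 281963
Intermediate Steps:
M(U, B) = B*U
w(K) = 48*K (w(K) = 8*(1*(6*K)) = 8*(6*K) = 48*K)
R(l, s) = 376 (R(l, s) = -8 + (48*(-4))*(-2) = -8 - 192*(-2) = -8 + 384 = 376)
753*R(√(9 - 4), 8) - 1165 = 753*376 - 1165 = 283128 - 1165 = 281963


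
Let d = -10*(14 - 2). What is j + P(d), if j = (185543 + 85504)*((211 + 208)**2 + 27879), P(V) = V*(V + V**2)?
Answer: 55140088080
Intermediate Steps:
d = -120 (d = -10*12 = -120)
j = 55141801680 (j = 271047*(419**2 + 27879) = 271047*(175561 + 27879) = 271047*203440 = 55141801680)
j + P(d) = 55141801680 + (-120)**2*(1 - 120) = 55141801680 + 14400*(-119) = 55141801680 - 1713600 = 55140088080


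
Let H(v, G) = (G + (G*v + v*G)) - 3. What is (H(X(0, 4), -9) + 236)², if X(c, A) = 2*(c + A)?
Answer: 6400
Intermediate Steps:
X(c, A) = 2*A + 2*c (X(c, A) = 2*(A + c) = 2*A + 2*c)
H(v, G) = -3 + G + 2*G*v (H(v, G) = (G + (G*v + G*v)) - 3 = (G + 2*G*v) - 3 = -3 + G + 2*G*v)
(H(X(0, 4), -9) + 236)² = ((-3 - 9 + 2*(-9)*(2*4 + 2*0)) + 236)² = ((-3 - 9 + 2*(-9)*(8 + 0)) + 236)² = ((-3 - 9 + 2*(-9)*8) + 236)² = ((-3 - 9 - 144) + 236)² = (-156 + 236)² = 80² = 6400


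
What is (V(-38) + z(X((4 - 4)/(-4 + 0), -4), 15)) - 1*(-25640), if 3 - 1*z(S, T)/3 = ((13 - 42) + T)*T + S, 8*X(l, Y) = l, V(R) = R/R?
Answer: 26280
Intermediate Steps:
V(R) = 1
X(l, Y) = l/8
z(S, T) = 9 - 3*S - 3*T*(-29 + T) (z(S, T) = 9 - 3*(((13 - 42) + T)*T + S) = 9 - 3*((-29 + T)*T + S) = 9 - 3*(T*(-29 + T) + S) = 9 - 3*(S + T*(-29 + T)) = 9 + (-3*S - 3*T*(-29 + T)) = 9 - 3*S - 3*T*(-29 + T))
(V(-38) + z(X((4 - 4)/(-4 + 0), -4), 15)) - 1*(-25640) = (1 + (9 - 3*(4 - 4)/(-4 + 0)/8 - 3*15² + 87*15)) - 1*(-25640) = (1 + (9 - 3*0/(-4)/8 - 3*225 + 1305)) + 25640 = (1 + (9 - 3*0*(-¼)/8 - 675 + 1305)) + 25640 = (1 + (9 - 3*0/8 - 675 + 1305)) + 25640 = (1 + (9 - 3*0 - 675 + 1305)) + 25640 = (1 + (9 + 0 - 675 + 1305)) + 25640 = (1 + 639) + 25640 = 640 + 25640 = 26280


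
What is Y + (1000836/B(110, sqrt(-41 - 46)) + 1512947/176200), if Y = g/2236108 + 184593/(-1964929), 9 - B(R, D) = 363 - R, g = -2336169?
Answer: -48339169918381759469989/11806342706836900600 ≈ -4094.3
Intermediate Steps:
B(R, D) = -354 + R (B(R, D) = 9 - (363 - R) = 9 + (-363 + R) = -354 + R)
Y = -5003176101045/4393793456332 (Y = -2336169/2236108 + 184593/(-1964929) = -2336169*1/2236108 + 184593*(-1/1964929) = -2336169/2236108 - 184593/1964929 = -5003176101045/4393793456332 ≈ -1.1387)
Y + (1000836/B(110, sqrt(-41 - 46)) + 1512947/176200) = -5003176101045/4393793456332 + (1000836/(-354 + 110) + 1512947/176200) = -5003176101045/4393793456332 + (1000836/(-244) + 1512947*(1/176200)) = -5003176101045/4393793456332 + (1000836*(-1/244) + 1512947/176200) = -5003176101045/4393793456332 + (-250209/61 + 1512947/176200) = -5003176101045/4393793456332 - 43994536033/10748200 = -48339169918381759469989/11806342706836900600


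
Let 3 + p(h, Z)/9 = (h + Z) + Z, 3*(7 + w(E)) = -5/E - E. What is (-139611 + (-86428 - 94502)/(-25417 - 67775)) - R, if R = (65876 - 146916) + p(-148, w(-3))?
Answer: -887064493/15532 ≈ -57112.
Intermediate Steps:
w(E) = -7 - 5/(3*E) - E/3 (w(E) = -7 + (-5/E - E)/3 = -7 + (-E - 5/E)/3 = -7 + (-5/(3*E) - E/3) = -7 - 5/(3*E) - E/3)
p(h, Z) = -27 + 9*h + 18*Z (p(h, Z) = -27 + 9*((h + Z) + Z) = -27 + 9*((Z + h) + Z) = -27 + 9*(h + 2*Z) = -27 + (9*h + 18*Z) = -27 + 9*h + 18*Z)
R = -82497 (R = (65876 - 146916) + (-27 + 9*(-148) + 18*((⅓)*(-5 - 1*(-3)*(21 - 3))/(-3))) = -81040 + (-27 - 1332 + 18*((⅓)*(-⅓)*(-5 - 1*(-3)*18))) = -81040 + (-27 - 1332 + 18*((⅓)*(-⅓)*(-5 + 54))) = -81040 + (-27 - 1332 + 18*((⅓)*(-⅓)*49)) = -81040 + (-27 - 1332 + 18*(-49/9)) = -81040 + (-27 - 1332 - 98) = -81040 - 1457 = -82497)
(-139611 + (-86428 - 94502)/(-25417 - 67775)) - R = (-139611 + (-86428 - 94502)/(-25417 - 67775)) - 1*(-82497) = (-139611 - 180930/(-93192)) + 82497 = (-139611 - 180930*(-1/93192)) + 82497 = (-139611 + 30155/15532) + 82497 = -2168407897/15532 + 82497 = -887064493/15532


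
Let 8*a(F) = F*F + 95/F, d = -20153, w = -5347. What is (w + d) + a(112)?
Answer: -21442977/896 ≈ -23932.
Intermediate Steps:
a(F) = F**2/8 + 95/(8*F) (a(F) = (F*F + 95/F)/8 = (F**2 + 95/F)/8 = F**2/8 + 95/(8*F))
(w + d) + a(112) = (-5347 - 20153) + (1/8)*(95 + 112**3)/112 = -25500 + (1/8)*(1/112)*(95 + 1404928) = -25500 + (1/8)*(1/112)*1405023 = -25500 + 1405023/896 = -21442977/896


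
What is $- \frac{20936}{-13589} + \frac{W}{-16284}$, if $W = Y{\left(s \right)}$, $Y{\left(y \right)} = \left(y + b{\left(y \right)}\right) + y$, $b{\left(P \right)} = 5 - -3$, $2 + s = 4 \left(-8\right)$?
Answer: $\frac{28478097}{18440273} \approx 1.5443$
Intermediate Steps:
$s = -34$ ($s = -2 + 4 \left(-8\right) = -2 - 32 = -34$)
$b{\left(P \right)} = 8$ ($b{\left(P \right)} = 5 + 3 = 8$)
$Y{\left(y \right)} = 8 + 2 y$ ($Y{\left(y \right)} = \left(y + 8\right) + y = \left(8 + y\right) + y = 8 + 2 y$)
$W = -60$ ($W = 8 + 2 \left(-34\right) = 8 - 68 = -60$)
$- \frac{20936}{-13589} + \frac{W}{-16284} = - \frac{20936}{-13589} - \frac{60}{-16284} = \left(-20936\right) \left(- \frac{1}{13589}\right) - - \frac{5}{1357} = \frac{20936}{13589} + \frac{5}{1357} = \frac{28478097}{18440273}$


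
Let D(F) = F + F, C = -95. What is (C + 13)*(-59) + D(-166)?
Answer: 4506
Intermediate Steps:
D(F) = 2*F
(C + 13)*(-59) + D(-166) = (-95 + 13)*(-59) + 2*(-166) = -82*(-59) - 332 = 4838 - 332 = 4506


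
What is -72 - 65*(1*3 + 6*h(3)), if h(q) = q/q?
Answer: -657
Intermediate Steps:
h(q) = 1
-72 - 65*(1*3 + 6*h(3)) = -72 - 65*(1*3 + 6*1) = -72 - 65*(3 + 6) = -72 - 65*9 = -72 - 585 = -657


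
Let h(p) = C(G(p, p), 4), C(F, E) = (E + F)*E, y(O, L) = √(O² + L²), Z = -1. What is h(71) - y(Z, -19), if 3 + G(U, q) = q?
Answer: 288 - √362 ≈ 268.97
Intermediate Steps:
G(U, q) = -3 + q
y(O, L) = √(L² + O²)
C(F, E) = E*(E + F)
h(p) = 4 + 4*p (h(p) = 4*(4 + (-3 + p)) = 4*(1 + p) = 4 + 4*p)
h(71) - y(Z, -19) = (4 + 4*71) - √((-19)² + (-1)²) = (4 + 284) - √(361 + 1) = 288 - √362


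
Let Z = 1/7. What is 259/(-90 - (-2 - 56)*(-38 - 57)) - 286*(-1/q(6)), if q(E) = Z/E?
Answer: 9609563/800 ≈ 12012.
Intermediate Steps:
Z = ⅐ (Z = 1*(⅐) = ⅐ ≈ 0.14286)
q(E) = 1/(7*E)
259/(-90 - (-2 - 56)*(-38 - 57)) - 286*(-1/q(6)) = 259/(-90 - (-2 - 56)*(-38 - 57)) - 286/(((⅐)/6)*(-1)) = 259/(-90 - (-58)*(-95)) - 286/(((⅐)*(⅙))*(-1)) = 259/(-90 - 1*5510) - 286/((1/42)*(-1)) = 259/(-90 - 5510) - 286/(-1/42) = 259/(-5600) - 286*(-42) = 259*(-1/5600) + 12012 = -37/800 + 12012 = 9609563/800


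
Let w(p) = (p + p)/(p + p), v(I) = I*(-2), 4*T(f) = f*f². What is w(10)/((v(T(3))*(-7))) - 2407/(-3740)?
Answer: 462403/706860 ≈ 0.65417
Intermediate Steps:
T(f) = f³/4 (T(f) = (f*f²)/4 = f³/4)
v(I) = -2*I
w(p) = 1 (w(p) = (2*p)/((2*p)) = (2*p)*(1/(2*p)) = 1)
w(10)/((v(T(3))*(-7))) - 2407/(-3740) = 1/(-3³/2*(-7)) - 2407/(-3740) = 1/(-27/2*(-7)) - 2407*(-1/3740) = 1/(-2*27/4*(-7)) + 2407/3740 = 1/(-27/2*(-7)) + 2407/3740 = 1/(189/2) + 2407/3740 = 1*(2/189) + 2407/3740 = 2/189 + 2407/3740 = 462403/706860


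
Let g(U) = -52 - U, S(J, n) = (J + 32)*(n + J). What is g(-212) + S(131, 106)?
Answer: 38791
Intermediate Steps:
S(J, n) = (32 + J)*(J + n)
g(-212) + S(131, 106) = (-52 - 1*(-212)) + (131**2 + 32*131 + 32*106 + 131*106) = (-52 + 212) + (17161 + 4192 + 3392 + 13886) = 160 + 38631 = 38791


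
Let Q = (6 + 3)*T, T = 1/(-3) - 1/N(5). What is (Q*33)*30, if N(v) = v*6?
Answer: -3267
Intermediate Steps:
N(v) = 6*v
T = -11/30 (T = 1/(-3) - 1/(6*5) = 1*(-1/3) - 1/30 = -1/3 - 1*1/30 = -1/3 - 1/30 = -11/30 ≈ -0.36667)
Q = -33/10 (Q = (6 + 3)*(-11/30) = 9*(-11/30) = -33/10 ≈ -3.3000)
(Q*33)*30 = -33/10*33*30 = -1089/10*30 = -3267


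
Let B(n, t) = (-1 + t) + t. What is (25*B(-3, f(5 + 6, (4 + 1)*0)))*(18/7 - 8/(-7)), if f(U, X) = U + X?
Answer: 1950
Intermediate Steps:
B(n, t) = -1 + 2*t
(25*B(-3, f(5 + 6, (4 + 1)*0)))*(18/7 - 8/(-7)) = (25*(-1 + 2*((5 + 6) + (4 + 1)*0)))*(18/7 - 8/(-7)) = (25*(-1 + 2*(11 + 5*0)))*(18*(⅐) - 8*(-⅐)) = (25*(-1 + 2*(11 + 0)))*(18/7 + 8/7) = (25*(-1 + 2*11))*(26/7) = (25*(-1 + 22))*(26/7) = (25*21)*(26/7) = 525*(26/7) = 1950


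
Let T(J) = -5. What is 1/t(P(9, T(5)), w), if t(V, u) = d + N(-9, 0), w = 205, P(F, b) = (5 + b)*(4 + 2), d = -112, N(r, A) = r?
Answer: -1/121 ≈ -0.0082645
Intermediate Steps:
P(F, b) = 30 + 6*b (P(F, b) = (5 + b)*6 = 30 + 6*b)
t(V, u) = -121 (t(V, u) = -112 - 9 = -121)
1/t(P(9, T(5)), w) = 1/(-121) = -1/121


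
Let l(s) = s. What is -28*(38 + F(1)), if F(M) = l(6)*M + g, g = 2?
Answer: -1288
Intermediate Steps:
F(M) = 2 + 6*M (F(M) = 6*M + 2 = 2 + 6*M)
-28*(38 + F(1)) = -28*(38 + (2 + 6*1)) = -28*(38 + (2 + 6)) = -28*(38 + 8) = -28*46 = -1288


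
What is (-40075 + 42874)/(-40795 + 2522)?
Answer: -2799/38273 ≈ -0.073133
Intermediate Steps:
(-40075 + 42874)/(-40795 + 2522) = 2799/(-38273) = 2799*(-1/38273) = -2799/38273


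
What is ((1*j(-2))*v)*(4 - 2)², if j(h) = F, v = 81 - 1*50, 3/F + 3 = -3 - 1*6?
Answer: -31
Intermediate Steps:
F = -¼ (F = 3/(-3 + (-3 - 1*6)) = 3/(-3 + (-3 - 6)) = 3/(-3 - 9) = 3/(-12) = 3*(-1/12) = -¼ ≈ -0.25000)
v = 31 (v = 81 - 50 = 31)
j(h) = -¼
((1*j(-2))*v)*(4 - 2)² = ((1*(-¼))*31)*(4 - 2)² = -¼*31*2² = -31/4*4 = -31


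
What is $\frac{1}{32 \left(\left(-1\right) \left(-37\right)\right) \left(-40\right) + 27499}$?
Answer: $- \frac{1}{19861} \approx -5.035 \cdot 10^{-5}$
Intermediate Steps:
$\frac{1}{32 \left(\left(-1\right) \left(-37\right)\right) \left(-40\right) + 27499} = \frac{1}{32 \cdot 37 \left(-40\right) + 27499} = \frac{1}{1184 \left(-40\right) + 27499} = \frac{1}{-47360 + 27499} = \frac{1}{-19861} = - \frac{1}{19861}$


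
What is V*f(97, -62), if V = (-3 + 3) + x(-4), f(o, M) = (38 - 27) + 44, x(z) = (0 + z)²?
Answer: 880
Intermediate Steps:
x(z) = z²
f(o, M) = 55 (f(o, M) = 11 + 44 = 55)
V = 16 (V = (-3 + 3) + (-4)² = 0 + 16 = 16)
V*f(97, -62) = 16*55 = 880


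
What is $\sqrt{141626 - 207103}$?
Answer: $i \sqrt{65477} \approx 255.88 i$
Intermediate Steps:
$\sqrt{141626 - 207103} = \sqrt{-65477} = i \sqrt{65477}$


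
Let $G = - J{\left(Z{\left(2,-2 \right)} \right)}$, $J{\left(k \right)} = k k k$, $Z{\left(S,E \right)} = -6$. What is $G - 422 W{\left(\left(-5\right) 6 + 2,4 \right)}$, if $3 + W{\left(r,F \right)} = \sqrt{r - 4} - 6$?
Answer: $4014 - 1688 i \sqrt{2} \approx 4014.0 - 2387.2 i$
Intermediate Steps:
$J{\left(k \right)} = k^{3}$ ($J{\left(k \right)} = k^{2} k = k^{3}$)
$W{\left(r,F \right)} = -9 + \sqrt{-4 + r}$ ($W{\left(r,F \right)} = -3 + \left(\sqrt{r - 4} - 6\right) = -3 + \left(\sqrt{-4 + r} - 6\right) = -3 + \left(-6 + \sqrt{-4 + r}\right) = -9 + \sqrt{-4 + r}$)
$G = 216$ ($G = - \left(-6\right)^{3} = \left(-1\right) \left(-216\right) = 216$)
$G - 422 W{\left(\left(-5\right) 6 + 2,4 \right)} = 216 - 422 \left(-9 + \sqrt{-4 + \left(\left(-5\right) 6 + 2\right)}\right) = 216 - 422 \left(-9 + \sqrt{-4 + \left(-30 + 2\right)}\right) = 216 - 422 \left(-9 + \sqrt{-4 - 28}\right) = 216 - 422 \left(-9 + \sqrt{-32}\right) = 216 - 422 \left(-9 + 4 i \sqrt{2}\right) = 216 + \left(3798 - 1688 i \sqrt{2}\right) = 4014 - 1688 i \sqrt{2}$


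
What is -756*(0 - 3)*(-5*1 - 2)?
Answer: -15876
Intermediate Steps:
-756*(0 - 3)*(-5*1 - 2) = -(-2268)*(-5 - 2) = -(-2268)*(-7) = -756*21 = -15876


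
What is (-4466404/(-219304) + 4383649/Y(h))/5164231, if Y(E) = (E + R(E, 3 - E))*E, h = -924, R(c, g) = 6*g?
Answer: 2272434522319/606687353303829336 ≈ 3.7456e-6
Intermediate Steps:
Y(E) = E*(18 - 5*E) (Y(E) = (E + 6*(3 - E))*E = (E + (18 - 6*E))*E = (18 - 5*E)*E = E*(18 - 5*E))
(-4466404/(-219304) + 4383649/Y(h))/5164231 = (-4466404/(-219304) + 4383649/((-924*(18 - 5*(-924)))))/5164231 = (-4466404*(-1/219304) + 4383649/((-924*(18 + 4620))))*(1/5164231) = (1116601/54826 + 4383649/((-924*4638)))*(1/5164231) = (1116601/54826 + 4383649/(-4285512))*(1/5164231) = (1116601/54826 + 4383649*(-1/4285512))*(1/5164231) = (1116601/54826 - 4383649/4285512)*(1/5164231) = (2272434522319/117478740456)*(1/5164231) = 2272434522319/606687353303829336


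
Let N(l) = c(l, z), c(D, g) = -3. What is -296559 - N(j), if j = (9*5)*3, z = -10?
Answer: -296556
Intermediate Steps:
j = 135 (j = 45*3 = 135)
N(l) = -3
-296559 - N(j) = -296559 - 1*(-3) = -296559 + 3 = -296556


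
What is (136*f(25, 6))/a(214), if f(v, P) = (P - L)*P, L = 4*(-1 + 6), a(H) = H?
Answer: -5712/107 ≈ -53.383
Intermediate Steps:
L = 20 (L = 4*5 = 20)
f(v, P) = P*(-20 + P) (f(v, P) = (P - 1*20)*P = (P - 20)*P = (-20 + P)*P = P*(-20 + P))
(136*f(25, 6))/a(214) = (136*(6*(-20 + 6)))/214 = (136*(6*(-14)))*(1/214) = (136*(-84))*(1/214) = -11424*1/214 = -5712/107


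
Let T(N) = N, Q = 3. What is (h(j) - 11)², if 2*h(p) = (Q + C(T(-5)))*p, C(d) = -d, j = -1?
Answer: 225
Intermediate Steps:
h(p) = 4*p (h(p) = ((3 - 1*(-5))*p)/2 = ((3 + 5)*p)/2 = (8*p)/2 = 4*p)
(h(j) - 11)² = (4*(-1) - 11)² = (-4 - 11)² = (-15)² = 225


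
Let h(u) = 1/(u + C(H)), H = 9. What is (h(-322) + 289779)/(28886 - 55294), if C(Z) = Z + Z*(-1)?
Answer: -93308837/8503376 ≈ -10.973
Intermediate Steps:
C(Z) = 0 (C(Z) = Z - Z = 0)
h(u) = 1/u (h(u) = 1/(u + 0) = 1/u)
(h(-322) + 289779)/(28886 - 55294) = (1/(-322) + 289779)/(28886 - 55294) = (-1/322 + 289779)/(-26408) = (93308837/322)*(-1/26408) = -93308837/8503376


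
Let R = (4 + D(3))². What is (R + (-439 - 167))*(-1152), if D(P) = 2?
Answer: 656640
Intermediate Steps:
R = 36 (R = (4 + 2)² = 6² = 36)
(R + (-439 - 167))*(-1152) = (36 + (-439 - 167))*(-1152) = (36 - 606)*(-1152) = -570*(-1152) = 656640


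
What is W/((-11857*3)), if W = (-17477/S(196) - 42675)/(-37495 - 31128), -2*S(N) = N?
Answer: -4164673/239216895834 ≈ -1.7410e-5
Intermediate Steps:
S(N) = -N/2
W = 4164673/6725054 (W = (-17477/((-1/2*196)) - 42675)/(-37495 - 31128) = (-17477/(-98) - 42675)/(-68623) = (-17477*(-1/98) - 42675)*(-1/68623) = (17477/98 - 42675)*(-1/68623) = -4164673/98*(-1/68623) = 4164673/6725054 ≈ 0.61928)
W/((-11857*3)) = 4164673/(6725054*((-11857*3))) = (4164673/6725054)/(-35571) = (4164673/6725054)*(-1/35571) = -4164673/239216895834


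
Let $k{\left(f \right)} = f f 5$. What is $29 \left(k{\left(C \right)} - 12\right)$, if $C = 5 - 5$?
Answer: $-348$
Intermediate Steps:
$C = 0$ ($C = 5 - 5 = 0$)
$k{\left(f \right)} = 5 f^{2}$ ($k{\left(f \right)} = f^{2} \cdot 5 = 5 f^{2}$)
$29 \left(k{\left(C \right)} - 12\right) = 29 \left(5 \cdot 0^{2} - 12\right) = 29 \left(5 \cdot 0 - 12\right) = 29 \left(0 - 12\right) = 29 \left(-12\right) = -348$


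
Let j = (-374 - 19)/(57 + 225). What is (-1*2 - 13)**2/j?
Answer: -21150/131 ≈ -161.45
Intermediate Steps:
j = -131/94 (j = -393/282 = -393*1/282 = -131/94 ≈ -1.3936)
(-1*2 - 13)**2/j = (-1*2 - 13)**2/(-131/94) = (-2 - 13)**2*(-94/131) = (-15)**2*(-94/131) = 225*(-94/131) = -21150/131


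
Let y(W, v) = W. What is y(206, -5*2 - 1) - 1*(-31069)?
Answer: 31275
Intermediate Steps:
y(206, -5*2 - 1) - 1*(-31069) = 206 - 1*(-31069) = 206 + 31069 = 31275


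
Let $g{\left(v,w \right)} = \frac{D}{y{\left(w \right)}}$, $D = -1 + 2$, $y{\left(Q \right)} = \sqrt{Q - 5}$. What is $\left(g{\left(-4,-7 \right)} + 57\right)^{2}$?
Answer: $\frac{\left(342 - i \sqrt{3}\right)^{2}}{36} \approx 3248.9 - 32.909 i$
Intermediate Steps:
$y{\left(Q \right)} = \sqrt{-5 + Q}$
$D = 1$
$g{\left(v,w \right)} = \frac{1}{\sqrt{-5 + w}}$ ($g{\left(v,w \right)} = 1 \frac{1}{\sqrt{-5 + w}} = \frac{1}{\sqrt{-5 + w}}$)
$\left(g{\left(-4,-7 \right)} + 57\right)^{2} = \left(\frac{1}{\sqrt{-5 - 7}} + 57\right)^{2} = \left(\frac{1}{\sqrt{-12}} + 57\right)^{2} = \left(- \frac{i \sqrt{3}}{6} + 57\right)^{2} = \left(57 - \frac{i \sqrt{3}}{6}\right)^{2}$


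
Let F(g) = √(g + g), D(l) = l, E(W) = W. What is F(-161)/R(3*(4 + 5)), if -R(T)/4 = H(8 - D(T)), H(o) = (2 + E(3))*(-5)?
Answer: I*√322/100 ≈ 0.17944*I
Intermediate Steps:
F(g) = √2*√g (F(g) = √(2*g) = √2*√g)
H(o) = -25 (H(o) = (2 + 3)*(-5) = 5*(-5) = -25)
R(T) = 100 (R(T) = -4*(-25) = 100)
F(-161)/R(3*(4 + 5)) = (√2*√(-161))/100 = (√2*(I*√161))*(1/100) = (I*√322)*(1/100) = I*√322/100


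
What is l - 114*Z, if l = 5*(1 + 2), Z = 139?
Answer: -15831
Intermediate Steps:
l = 15 (l = 5*3 = 15)
l - 114*Z = 15 - 114*139 = 15 - 15846 = -15831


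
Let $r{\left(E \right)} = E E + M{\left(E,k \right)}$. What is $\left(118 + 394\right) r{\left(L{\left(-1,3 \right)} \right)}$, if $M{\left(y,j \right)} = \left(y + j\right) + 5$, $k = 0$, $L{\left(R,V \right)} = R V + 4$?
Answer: $3584$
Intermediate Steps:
$L{\left(R,V \right)} = 4 + R V$
$M{\left(y,j \right)} = 5 + j + y$ ($M{\left(y,j \right)} = \left(j + y\right) + 5 = 5 + j + y$)
$r{\left(E \right)} = 5 + E + E^{2}$ ($r{\left(E \right)} = E E + \left(5 + 0 + E\right) = E^{2} + \left(5 + E\right) = 5 + E + E^{2}$)
$\left(118 + 394\right) r{\left(L{\left(-1,3 \right)} \right)} = \left(118 + 394\right) \left(5 + \left(4 - 3\right) + \left(4 - 3\right)^{2}\right) = 512 \left(5 + \left(4 - 3\right) + \left(4 - 3\right)^{2}\right) = 512 \left(5 + 1 + 1^{2}\right) = 512 \left(5 + 1 + 1\right) = 512 \cdot 7 = 3584$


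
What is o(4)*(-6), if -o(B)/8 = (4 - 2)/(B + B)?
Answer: 12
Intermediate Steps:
o(B) = -8/B (o(B) = -8*(4 - 2)/(B + B) = -16/(2*B) = -16*1/(2*B) = -8/B)
o(4)*(-6) = -8/4*(-6) = -8*¼*(-6) = -2*(-6) = 12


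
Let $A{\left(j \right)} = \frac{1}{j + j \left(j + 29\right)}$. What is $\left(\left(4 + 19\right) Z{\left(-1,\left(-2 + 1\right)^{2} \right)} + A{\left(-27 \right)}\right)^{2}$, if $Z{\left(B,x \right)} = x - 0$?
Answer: $\frac{3467044}{6561} \approx 528.43$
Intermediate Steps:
$A{\left(j \right)} = \frac{1}{j + j \left(29 + j\right)}$
$Z{\left(B,x \right)} = x$ ($Z{\left(B,x \right)} = x + 0 = x$)
$\left(\left(4 + 19\right) Z{\left(-1,\left(-2 + 1\right)^{2} \right)} + A{\left(-27 \right)}\right)^{2} = \left(\left(4 + 19\right) \left(-2 + 1\right)^{2} + \frac{1}{\left(-27\right) \left(30 - 27\right)}\right)^{2} = \left(23 \left(-1\right)^{2} - \frac{1}{27 \cdot 3}\right)^{2} = \left(23 \cdot 1 - \frac{1}{81}\right)^{2} = \left(23 - \frac{1}{81}\right)^{2} = \left(\frac{1862}{81}\right)^{2} = \frac{3467044}{6561}$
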